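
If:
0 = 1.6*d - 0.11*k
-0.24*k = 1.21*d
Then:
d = 0.00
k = 0.00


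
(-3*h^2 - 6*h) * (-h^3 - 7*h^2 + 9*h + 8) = 3*h^5 + 27*h^4 + 15*h^3 - 78*h^2 - 48*h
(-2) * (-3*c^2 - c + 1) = 6*c^2 + 2*c - 2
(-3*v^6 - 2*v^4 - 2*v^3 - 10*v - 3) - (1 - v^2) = -3*v^6 - 2*v^4 - 2*v^3 + v^2 - 10*v - 4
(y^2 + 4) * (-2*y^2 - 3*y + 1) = -2*y^4 - 3*y^3 - 7*y^2 - 12*y + 4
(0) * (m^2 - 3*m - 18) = 0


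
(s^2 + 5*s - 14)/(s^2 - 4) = (s + 7)/(s + 2)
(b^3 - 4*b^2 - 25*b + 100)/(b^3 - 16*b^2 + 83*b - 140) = (b + 5)/(b - 7)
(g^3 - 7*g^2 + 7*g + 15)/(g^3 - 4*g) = (g^3 - 7*g^2 + 7*g + 15)/(g*(g^2 - 4))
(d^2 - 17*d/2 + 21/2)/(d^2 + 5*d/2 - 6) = (d - 7)/(d + 4)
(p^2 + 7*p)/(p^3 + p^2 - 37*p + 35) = p/(p^2 - 6*p + 5)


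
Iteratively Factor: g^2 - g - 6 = (g + 2)*(g - 3)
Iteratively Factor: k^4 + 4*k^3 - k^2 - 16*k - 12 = (k + 2)*(k^3 + 2*k^2 - 5*k - 6) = (k - 2)*(k + 2)*(k^2 + 4*k + 3) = (k - 2)*(k + 2)*(k + 3)*(k + 1)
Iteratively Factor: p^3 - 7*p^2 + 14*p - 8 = (p - 1)*(p^2 - 6*p + 8) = (p - 4)*(p - 1)*(p - 2)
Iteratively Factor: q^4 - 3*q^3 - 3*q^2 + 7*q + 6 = (q - 3)*(q^3 - 3*q - 2) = (q - 3)*(q + 1)*(q^2 - q - 2) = (q - 3)*(q - 2)*(q + 1)*(q + 1)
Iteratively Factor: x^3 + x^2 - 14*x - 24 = (x + 3)*(x^2 - 2*x - 8) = (x + 2)*(x + 3)*(x - 4)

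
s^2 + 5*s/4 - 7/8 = (s - 1/2)*(s + 7/4)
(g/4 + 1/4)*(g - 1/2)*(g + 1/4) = g^3/4 + 3*g^2/16 - 3*g/32 - 1/32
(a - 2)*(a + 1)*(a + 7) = a^3 + 6*a^2 - 9*a - 14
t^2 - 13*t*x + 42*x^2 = (t - 7*x)*(t - 6*x)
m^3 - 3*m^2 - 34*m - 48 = (m - 8)*(m + 2)*(m + 3)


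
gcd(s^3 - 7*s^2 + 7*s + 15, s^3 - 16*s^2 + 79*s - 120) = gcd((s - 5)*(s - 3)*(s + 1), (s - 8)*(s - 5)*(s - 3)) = s^2 - 8*s + 15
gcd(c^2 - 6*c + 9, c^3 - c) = 1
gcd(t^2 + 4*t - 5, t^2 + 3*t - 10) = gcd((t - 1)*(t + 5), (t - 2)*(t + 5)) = t + 5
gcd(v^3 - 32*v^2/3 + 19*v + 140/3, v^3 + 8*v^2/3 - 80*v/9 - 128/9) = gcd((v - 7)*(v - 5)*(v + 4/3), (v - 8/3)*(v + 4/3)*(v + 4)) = v + 4/3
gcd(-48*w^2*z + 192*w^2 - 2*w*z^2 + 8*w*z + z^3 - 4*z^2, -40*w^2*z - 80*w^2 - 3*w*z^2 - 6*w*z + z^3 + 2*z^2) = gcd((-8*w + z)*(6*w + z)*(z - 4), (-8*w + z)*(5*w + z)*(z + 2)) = -8*w + z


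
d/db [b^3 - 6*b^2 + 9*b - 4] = 3*b^2 - 12*b + 9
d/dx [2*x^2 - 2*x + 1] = 4*x - 2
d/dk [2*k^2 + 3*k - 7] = 4*k + 3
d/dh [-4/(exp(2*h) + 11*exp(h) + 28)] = (8*exp(h) + 44)*exp(h)/(exp(2*h) + 11*exp(h) + 28)^2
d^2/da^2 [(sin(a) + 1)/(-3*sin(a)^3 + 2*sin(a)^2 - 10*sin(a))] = (36*sin(a)^4 + 63*sin(a)^3 - 236*sin(a)^2 + 24*sin(a) + 88 - 104/sin(a) + 120/sin(a)^2 - 200/sin(a)^3)/(3*sin(a)^2 - 2*sin(a) + 10)^3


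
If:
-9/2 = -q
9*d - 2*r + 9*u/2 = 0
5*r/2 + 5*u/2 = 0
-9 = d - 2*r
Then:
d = 117/23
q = 9/2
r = 162/23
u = -162/23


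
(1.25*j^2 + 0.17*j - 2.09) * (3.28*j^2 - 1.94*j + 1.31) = 4.1*j^4 - 1.8674*j^3 - 5.5475*j^2 + 4.2773*j - 2.7379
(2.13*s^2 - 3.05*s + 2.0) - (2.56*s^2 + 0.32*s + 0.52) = -0.43*s^2 - 3.37*s + 1.48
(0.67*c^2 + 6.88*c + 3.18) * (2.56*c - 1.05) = 1.7152*c^3 + 16.9093*c^2 + 0.9168*c - 3.339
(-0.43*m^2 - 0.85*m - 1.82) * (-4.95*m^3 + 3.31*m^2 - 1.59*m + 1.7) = 2.1285*m^5 + 2.7842*m^4 + 6.8792*m^3 - 5.4037*m^2 + 1.4488*m - 3.094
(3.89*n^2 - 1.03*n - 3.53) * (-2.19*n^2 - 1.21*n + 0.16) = -8.5191*n^4 - 2.4512*n^3 + 9.5994*n^2 + 4.1065*n - 0.5648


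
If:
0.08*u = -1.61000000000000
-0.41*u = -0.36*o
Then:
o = -22.92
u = -20.12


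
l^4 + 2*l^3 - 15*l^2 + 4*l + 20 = (l - 2)^2*(l + 1)*(l + 5)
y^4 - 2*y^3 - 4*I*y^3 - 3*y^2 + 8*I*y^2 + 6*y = y*(y - 2)*(y - 3*I)*(y - I)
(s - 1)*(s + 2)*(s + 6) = s^3 + 7*s^2 + 4*s - 12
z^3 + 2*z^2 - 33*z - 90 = (z - 6)*(z + 3)*(z + 5)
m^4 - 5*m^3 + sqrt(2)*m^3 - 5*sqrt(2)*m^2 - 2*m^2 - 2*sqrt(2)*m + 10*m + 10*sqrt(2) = (m - 5)*(m - sqrt(2))*(m + sqrt(2))^2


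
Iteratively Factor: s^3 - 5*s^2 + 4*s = (s)*(s^2 - 5*s + 4) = s*(s - 1)*(s - 4)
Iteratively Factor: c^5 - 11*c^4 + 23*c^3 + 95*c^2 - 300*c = (c)*(c^4 - 11*c^3 + 23*c^2 + 95*c - 300) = c*(c - 5)*(c^3 - 6*c^2 - 7*c + 60) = c*(c - 5)*(c - 4)*(c^2 - 2*c - 15) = c*(c - 5)*(c - 4)*(c + 3)*(c - 5)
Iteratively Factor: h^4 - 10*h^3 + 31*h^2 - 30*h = (h - 2)*(h^3 - 8*h^2 + 15*h) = (h - 5)*(h - 2)*(h^2 - 3*h) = h*(h - 5)*(h - 2)*(h - 3)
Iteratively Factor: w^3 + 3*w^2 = (w)*(w^2 + 3*w) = w*(w + 3)*(w)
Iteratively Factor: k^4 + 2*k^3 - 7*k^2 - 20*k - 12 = (k + 2)*(k^3 - 7*k - 6) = (k - 3)*(k + 2)*(k^2 + 3*k + 2) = (k - 3)*(k + 1)*(k + 2)*(k + 2)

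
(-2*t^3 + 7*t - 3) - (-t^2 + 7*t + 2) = -2*t^3 + t^2 - 5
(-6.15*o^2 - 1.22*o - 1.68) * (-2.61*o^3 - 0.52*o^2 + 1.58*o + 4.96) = 16.0515*o^5 + 6.3822*o^4 - 4.6978*o^3 - 31.558*o^2 - 8.7056*o - 8.3328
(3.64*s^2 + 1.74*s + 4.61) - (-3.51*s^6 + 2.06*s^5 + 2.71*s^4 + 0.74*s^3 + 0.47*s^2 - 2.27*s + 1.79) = 3.51*s^6 - 2.06*s^5 - 2.71*s^4 - 0.74*s^3 + 3.17*s^2 + 4.01*s + 2.82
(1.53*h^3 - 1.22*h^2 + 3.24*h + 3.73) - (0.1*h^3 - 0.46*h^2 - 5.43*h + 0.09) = 1.43*h^3 - 0.76*h^2 + 8.67*h + 3.64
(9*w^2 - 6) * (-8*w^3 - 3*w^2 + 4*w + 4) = -72*w^5 - 27*w^4 + 84*w^3 + 54*w^2 - 24*w - 24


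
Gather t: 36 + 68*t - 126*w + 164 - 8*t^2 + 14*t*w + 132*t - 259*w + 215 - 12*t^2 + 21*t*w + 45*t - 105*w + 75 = -20*t^2 + t*(35*w + 245) - 490*w + 490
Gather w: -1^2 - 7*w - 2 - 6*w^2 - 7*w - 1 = -6*w^2 - 14*w - 4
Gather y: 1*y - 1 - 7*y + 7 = 6 - 6*y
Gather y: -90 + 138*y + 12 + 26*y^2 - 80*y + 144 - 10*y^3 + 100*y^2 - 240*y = -10*y^3 + 126*y^2 - 182*y + 66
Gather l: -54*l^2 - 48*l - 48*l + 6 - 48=-54*l^2 - 96*l - 42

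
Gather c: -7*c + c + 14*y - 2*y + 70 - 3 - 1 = -6*c + 12*y + 66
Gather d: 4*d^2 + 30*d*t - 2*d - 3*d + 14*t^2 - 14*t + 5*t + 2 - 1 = 4*d^2 + d*(30*t - 5) + 14*t^2 - 9*t + 1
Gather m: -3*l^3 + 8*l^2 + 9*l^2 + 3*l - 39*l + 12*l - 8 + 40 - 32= -3*l^3 + 17*l^2 - 24*l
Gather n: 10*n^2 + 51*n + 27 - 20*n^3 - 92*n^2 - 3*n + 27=-20*n^3 - 82*n^2 + 48*n + 54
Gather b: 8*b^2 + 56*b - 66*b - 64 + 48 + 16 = 8*b^2 - 10*b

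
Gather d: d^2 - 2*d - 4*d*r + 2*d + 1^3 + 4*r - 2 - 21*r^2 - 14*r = d^2 - 4*d*r - 21*r^2 - 10*r - 1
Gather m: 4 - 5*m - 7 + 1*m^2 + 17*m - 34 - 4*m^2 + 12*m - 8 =-3*m^2 + 24*m - 45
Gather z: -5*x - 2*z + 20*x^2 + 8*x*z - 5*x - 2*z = 20*x^2 - 10*x + z*(8*x - 4)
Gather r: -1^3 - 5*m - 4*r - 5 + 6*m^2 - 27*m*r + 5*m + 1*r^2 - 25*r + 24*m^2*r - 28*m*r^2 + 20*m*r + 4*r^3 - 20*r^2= 6*m^2 + 4*r^3 + r^2*(-28*m - 19) + r*(24*m^2 - 7*m - 29) - 6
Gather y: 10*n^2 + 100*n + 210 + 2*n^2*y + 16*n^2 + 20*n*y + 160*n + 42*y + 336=26*n^2 + 260*n + y*(2*n^2 + 20*n + 42) + 546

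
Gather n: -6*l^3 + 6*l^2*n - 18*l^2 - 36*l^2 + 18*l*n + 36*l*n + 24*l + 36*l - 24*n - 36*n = -6*l^3 - 54*l^2 + 60*l + n*(6*l^2 + 54*l - 60)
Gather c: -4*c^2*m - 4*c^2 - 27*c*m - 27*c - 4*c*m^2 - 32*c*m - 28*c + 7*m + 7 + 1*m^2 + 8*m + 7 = c^2*(-4*m - 4) + c*(-4*m^2 - 59*m - 55) + m^2 + 15*m + 14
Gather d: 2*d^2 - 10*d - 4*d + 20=2*d^2 - 14*d + 20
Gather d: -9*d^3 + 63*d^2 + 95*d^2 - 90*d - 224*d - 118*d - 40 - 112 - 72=-9*d^3 + 158*d^2 - 432*d - 224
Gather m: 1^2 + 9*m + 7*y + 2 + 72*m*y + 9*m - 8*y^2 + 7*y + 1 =m*(72*y + 18) - 8*y^2 + 14*y + 4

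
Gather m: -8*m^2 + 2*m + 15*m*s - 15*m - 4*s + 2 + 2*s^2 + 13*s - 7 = -8*m^2 + m*(15*s - 13) + 2*s^2 + 9*s - 5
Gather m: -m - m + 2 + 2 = 4 - 2*m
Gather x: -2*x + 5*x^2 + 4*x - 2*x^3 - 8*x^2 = -2*x^3 - 3*x^2 + 2*x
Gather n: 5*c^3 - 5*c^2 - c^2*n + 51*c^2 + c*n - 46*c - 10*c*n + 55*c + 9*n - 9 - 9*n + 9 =5*c^3 + 46*c^2 + 9*c + n*(-c^2 - 9*c)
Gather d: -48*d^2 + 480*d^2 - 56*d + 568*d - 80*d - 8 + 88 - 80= 432*d^2 + 432*d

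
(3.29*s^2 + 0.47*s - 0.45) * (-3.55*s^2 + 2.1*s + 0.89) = -11.6795*s^4 + 5.2405*s^3 + 5.5126*s^2 - 0.5267*s - 0.4005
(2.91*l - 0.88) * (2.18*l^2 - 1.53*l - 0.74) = 6.3438*l^3 - 6.3707*l^2 - 0.807*l + 0.6512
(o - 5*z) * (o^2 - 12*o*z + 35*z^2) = o^3 - 17*o^2*z + 95*o*z^2 - 175*z^3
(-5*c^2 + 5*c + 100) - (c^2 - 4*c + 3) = -6*c^2 + 9*c + 97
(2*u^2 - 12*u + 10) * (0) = 0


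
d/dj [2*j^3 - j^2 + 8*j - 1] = 6*j^2 - 2*j + 8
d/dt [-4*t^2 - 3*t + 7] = -8*t - 3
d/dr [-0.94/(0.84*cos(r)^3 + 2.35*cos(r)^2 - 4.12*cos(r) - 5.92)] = (-2.3688*cos(r)^2 - 4.418*cos(r) + 3.8728)*sin(r)/(0.84*cos(r)^3 + 2.35*cos(r)^2 - 4.12*cos(r) - 5.92)^2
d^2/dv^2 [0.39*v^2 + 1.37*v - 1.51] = 0.780000000000000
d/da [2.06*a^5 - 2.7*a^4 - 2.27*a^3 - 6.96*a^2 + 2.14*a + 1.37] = 10.3*a^4 - 10.8*a^3 - 6.81*a^2 - 13.92*a + 2.14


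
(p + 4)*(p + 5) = p^2 + 9*p + 20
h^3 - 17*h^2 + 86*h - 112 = (h - 8)*(h - 7)*(h - 2)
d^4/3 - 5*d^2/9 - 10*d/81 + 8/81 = (d/3 + 1/3)*(d - 4/3)*(d - 1/3)*(d + 2/3)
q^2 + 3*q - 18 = (q - 3)*(q + 6)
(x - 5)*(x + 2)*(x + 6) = x^3 + 3*x^2 - 28*x - 60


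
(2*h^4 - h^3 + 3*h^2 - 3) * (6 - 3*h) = -6*h^5 + 15*h^4 - 15*h^3 + 18*h^2 + 9*h - 18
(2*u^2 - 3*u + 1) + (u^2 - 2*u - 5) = 3*u^2 - 5*u - 4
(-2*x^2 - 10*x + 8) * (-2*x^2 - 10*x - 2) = 4*x^4 + 40*x^3 + 88*x^2 - 60*x - 16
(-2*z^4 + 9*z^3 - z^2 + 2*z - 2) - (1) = -2*z^4 + 9*z^3 - z^2 + 2*z - 3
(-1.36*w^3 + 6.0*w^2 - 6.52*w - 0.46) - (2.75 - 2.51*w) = -1.36*w^3 + 6.0*w^2 - 4.01*w - 3.21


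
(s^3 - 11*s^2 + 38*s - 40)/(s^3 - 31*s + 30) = (s^2 - 6*s + 8)/(s^2 + 5*s - 6)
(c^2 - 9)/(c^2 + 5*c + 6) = (c - 3)/(c + 2)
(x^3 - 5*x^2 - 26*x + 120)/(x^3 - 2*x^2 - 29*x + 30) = (x - 4)/(x - 1)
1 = 1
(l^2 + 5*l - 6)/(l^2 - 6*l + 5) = (l + 6)/(l - 5)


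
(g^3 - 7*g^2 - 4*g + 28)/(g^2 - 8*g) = (g^3 - 7*g^2 - 4*g + 28)/(g*(g - 8))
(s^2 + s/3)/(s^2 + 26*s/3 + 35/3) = s*(3*s + 1)/(3*s^2 + 26*s + 35)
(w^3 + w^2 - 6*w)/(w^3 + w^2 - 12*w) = (w^2 + w - 6)/(w^2 + w - 12)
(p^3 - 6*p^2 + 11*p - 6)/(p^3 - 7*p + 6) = (p - 3)/(p + 3)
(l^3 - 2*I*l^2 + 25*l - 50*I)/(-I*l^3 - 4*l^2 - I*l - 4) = (-l^3 + 2*I*l^2 - 25*l + 50*I)/(I*l^3 + 4*l^2 + I*l + 4)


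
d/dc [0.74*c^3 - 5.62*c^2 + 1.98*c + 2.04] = 2.22*c^2 - 11.24*c + 1.98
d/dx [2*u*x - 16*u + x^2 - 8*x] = 2*u + 2*x - 8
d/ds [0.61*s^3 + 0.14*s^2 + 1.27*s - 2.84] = 1.83*s^2 + 0.28*s + 1.27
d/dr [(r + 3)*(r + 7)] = 2*r + 10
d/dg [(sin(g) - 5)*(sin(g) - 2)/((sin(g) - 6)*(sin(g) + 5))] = 2*(3*sin(g)^2 - 40*sin(g) + 110)*cos(g)/((sin(g) - 6)^2*(sin(g) + 5)^2)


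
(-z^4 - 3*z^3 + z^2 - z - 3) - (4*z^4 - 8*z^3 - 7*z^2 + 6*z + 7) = -5*z^4 + 5*z^3 + 8*z^2 - 7*z - 10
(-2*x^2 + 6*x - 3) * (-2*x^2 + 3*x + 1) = 4*x^4 - 18*x^3 + 22*x^2 - 3*x - 3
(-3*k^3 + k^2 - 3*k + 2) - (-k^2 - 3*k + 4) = -3*k^3 + 2*k^2 - 2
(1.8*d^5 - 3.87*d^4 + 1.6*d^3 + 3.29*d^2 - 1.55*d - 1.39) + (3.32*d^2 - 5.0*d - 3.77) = 1.8*d^5 - 3.87*d^4 + 1.6*d^3 + 6.61*d^2 - 6.55*d - 5.16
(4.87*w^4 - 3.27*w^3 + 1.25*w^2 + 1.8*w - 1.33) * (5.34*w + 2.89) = 26.0058*w^5 - 3.3875*w^4 - 2.7753*w^3 + 13.2245*w^2 - 1.9002*w - 3.8437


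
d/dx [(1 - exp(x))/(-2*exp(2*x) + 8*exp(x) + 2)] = (2*(1 - exp(x))*(exp(x) - 2) + exp(2*x) - 4*exp(x) - 1)*exp(x)/(2*(-exp(2*x) + 4*exp(x) + 1)^2)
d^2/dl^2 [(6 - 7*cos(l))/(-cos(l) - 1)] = 13*(cos(l) - 2)/(cos(l) + 1)^2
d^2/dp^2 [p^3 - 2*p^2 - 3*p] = 6*p - 4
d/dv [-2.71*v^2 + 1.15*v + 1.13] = 1.15 - 5.42*v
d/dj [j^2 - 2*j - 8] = 2*j - 2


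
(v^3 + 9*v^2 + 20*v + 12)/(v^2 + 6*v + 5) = (v^2 + 8*v + 12)/(v + 5)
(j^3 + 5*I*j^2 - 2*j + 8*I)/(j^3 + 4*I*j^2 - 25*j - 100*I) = (j^2 + I*j + 2)/(j^2 - 25)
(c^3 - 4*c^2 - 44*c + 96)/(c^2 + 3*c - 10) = (c^2 - 2*c - 48)/(c + 5)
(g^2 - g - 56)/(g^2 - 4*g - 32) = (g + 7)/(g + 4)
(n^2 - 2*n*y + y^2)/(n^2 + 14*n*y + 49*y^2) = (n^2 - 2*n*y + y^2)/(n^2 + 14*n*y + 49*y^2)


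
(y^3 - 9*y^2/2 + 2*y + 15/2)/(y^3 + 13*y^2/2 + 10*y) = (2*y^3 - 9*y^2 + 4*y + 15)/(y*(2*y^2 + 13*y + 20))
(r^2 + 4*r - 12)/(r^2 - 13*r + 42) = (r^2 + 4*r - 12)/(r^2 - 13*r + 42)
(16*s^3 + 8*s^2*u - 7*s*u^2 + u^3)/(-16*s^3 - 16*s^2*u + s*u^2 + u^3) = (-4*s + u)/(4*s + u)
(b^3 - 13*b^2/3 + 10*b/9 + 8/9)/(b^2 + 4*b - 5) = (9*b^3 - 39*b^2 + 10*b + 8)/(9*(b^2 + 4*b - 5))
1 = 1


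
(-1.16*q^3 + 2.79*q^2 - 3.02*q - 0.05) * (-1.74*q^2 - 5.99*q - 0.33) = 2.0184*q^5 + 2.0938*q^4 - 11.0745*q^3 + 17.2561*q^2 + 1.2961*q + 0.0165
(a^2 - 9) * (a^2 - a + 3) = a^4 - a^3 - 6*a^2 + 9*a - 27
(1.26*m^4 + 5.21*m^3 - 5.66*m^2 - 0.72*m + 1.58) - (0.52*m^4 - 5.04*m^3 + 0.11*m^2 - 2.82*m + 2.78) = 0.74*m^4 + 10.25*m^3 - 5.77*m^2 + 2.1*m - 1.2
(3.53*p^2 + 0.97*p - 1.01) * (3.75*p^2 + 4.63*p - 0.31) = 13.2375*p^4 + 19.9814*p^3 - 0.3907*p^2 - 4.977*p + 0.3131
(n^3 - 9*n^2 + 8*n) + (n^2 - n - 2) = n^3 - 8*n^2 + 7*n - 2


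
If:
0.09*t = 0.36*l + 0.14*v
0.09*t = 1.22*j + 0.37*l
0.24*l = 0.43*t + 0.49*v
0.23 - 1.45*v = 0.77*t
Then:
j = 0.12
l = -0.76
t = -1.54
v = 0.97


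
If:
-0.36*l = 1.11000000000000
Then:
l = -3.08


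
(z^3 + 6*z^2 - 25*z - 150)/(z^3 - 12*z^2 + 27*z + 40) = (z^2 + 11*z + 30)/(z^2 - 7*z - 8)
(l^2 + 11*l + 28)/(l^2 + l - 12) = (l + 7)/(l - 3)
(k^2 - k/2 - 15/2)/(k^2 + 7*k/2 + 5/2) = (k - 3)/(k + 1)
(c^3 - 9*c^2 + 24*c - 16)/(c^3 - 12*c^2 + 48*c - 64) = (c - 1)/(c - 4)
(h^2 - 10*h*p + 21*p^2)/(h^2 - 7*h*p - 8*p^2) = (-h^2 + 10*h*p - 21*p^2)/(-h^2 + 7*h*p + 8*p^2)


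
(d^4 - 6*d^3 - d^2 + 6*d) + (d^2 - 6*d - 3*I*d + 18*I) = d^4 - 6*d^3 - 3*I*d + 18*I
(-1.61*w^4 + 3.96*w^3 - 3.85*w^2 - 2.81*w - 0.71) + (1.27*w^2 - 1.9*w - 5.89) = -1.61*w^4 + 3.96*w^3 - 2.58*w^2 - 4.71*w - 6.6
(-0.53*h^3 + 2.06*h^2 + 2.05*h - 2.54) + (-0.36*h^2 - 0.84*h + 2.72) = -0.53*h^3 + 1.7*h^2 + 1.21*h + 0.18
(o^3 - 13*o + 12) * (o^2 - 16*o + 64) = o^5 - 16*o^4 + 51*o^3 + 220*o^2 - 1024*o + 768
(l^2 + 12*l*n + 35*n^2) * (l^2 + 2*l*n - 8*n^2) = l^4 + 14*l^3*n + 51*l^2*n^2 - 26*l*n^3 - 280*n^4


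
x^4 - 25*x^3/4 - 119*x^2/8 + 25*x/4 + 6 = (x - 8)*(x - 3/4)*(x + 1/2)*(x + 2)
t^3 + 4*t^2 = t^2*(t + 4)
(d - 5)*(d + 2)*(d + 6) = d^3 + 3*d^2 - 28*d - 60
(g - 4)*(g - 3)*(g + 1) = g^3 - 6*g^2 + 5*g + 12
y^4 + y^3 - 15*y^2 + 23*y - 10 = (y - 2)*(y - 1)^2*(y + 5)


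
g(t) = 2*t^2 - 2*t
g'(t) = 4*t - 2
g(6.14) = 63.12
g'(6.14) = 22.56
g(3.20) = 14.08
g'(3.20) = 10.80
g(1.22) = 0.54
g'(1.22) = 2.88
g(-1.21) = 5.35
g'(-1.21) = -6.84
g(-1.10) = 4.62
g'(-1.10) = -6.40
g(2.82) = 10.26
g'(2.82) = 9.28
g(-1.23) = 5.49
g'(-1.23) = -6.92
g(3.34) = 15.63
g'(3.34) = 11.36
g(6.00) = 60.00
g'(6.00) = 22.00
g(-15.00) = 480.00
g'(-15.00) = -62.00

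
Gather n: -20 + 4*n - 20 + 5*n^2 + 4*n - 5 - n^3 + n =-n^3 + 5*n^2 + 9*n - 45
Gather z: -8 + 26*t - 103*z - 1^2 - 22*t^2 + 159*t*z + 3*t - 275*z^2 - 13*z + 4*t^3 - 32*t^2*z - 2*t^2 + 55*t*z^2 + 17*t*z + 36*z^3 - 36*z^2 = 4*t^3 - 24*t^2 + 29*t + 36*z^3 + z^2*(55*t - 311) + z*(-32*t^2 + 176*t - 116) - 9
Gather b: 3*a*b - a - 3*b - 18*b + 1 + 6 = -a + b*(3*a - 21) + 7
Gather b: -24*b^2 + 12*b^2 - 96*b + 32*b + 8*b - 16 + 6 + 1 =-12*b^2 - 56*b - 9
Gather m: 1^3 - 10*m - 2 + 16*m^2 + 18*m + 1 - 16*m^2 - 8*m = 0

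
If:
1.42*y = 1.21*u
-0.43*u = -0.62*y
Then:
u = 0.00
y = 0.00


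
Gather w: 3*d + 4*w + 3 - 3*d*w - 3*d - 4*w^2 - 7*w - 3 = -4*w^2 + w*(-3*d - 3)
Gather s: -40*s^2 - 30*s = -40*s^2 - 30*s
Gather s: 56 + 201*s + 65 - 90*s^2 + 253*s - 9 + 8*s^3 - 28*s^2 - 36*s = 8*s^3 - 118*s^2 + 418*s + 112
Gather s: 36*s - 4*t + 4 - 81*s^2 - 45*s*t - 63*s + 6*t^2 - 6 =-81*s^2 + s*(-45*t - 27) + 6*t^2 - 4*t - 2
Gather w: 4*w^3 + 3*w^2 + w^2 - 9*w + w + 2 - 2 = 4*w^3 + 4*w^2 - 8*w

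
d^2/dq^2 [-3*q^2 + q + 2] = -6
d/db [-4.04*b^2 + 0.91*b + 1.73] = 0.91 - 8.08*b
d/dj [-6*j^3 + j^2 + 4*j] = -18*j^2 + 2*j + 4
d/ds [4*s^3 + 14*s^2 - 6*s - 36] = 12*s^2 + 28*s - 6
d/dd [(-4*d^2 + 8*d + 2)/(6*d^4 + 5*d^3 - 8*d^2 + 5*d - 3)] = 2*(24*d^5 - 62*d^4 - 64*d^3 + 7*d^2 + 28*d - 17)/(36*d^8 + 60*d^7 - 71*d^6 - 20*d^5 + 78*d^4 - 110*d^3 + 73*d^2 - 30*d + 9)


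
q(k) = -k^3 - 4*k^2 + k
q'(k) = -3*k^2 - 8*k + 1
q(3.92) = -117.78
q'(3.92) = -76.46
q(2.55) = -40.04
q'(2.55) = -38.91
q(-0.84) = -3.07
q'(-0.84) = 5.60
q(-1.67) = -8.17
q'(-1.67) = 5.99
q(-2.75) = -12.20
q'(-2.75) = 0.31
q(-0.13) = -0.20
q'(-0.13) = 1.99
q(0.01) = 0.01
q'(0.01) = 0.92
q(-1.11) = -4.67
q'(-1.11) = 6.18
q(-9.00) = 396.00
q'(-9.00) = -170.00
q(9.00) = -1044.00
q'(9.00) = -314.00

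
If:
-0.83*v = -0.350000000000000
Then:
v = 0.42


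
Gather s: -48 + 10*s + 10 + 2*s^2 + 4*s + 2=2*s^2 + 14*s - 36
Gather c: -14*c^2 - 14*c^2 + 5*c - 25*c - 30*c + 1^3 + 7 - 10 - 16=-28*c^2 - 50*c - 18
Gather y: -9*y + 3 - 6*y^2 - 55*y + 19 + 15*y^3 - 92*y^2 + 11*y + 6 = 15*y^3 - 98*y^2 - 53*y + 28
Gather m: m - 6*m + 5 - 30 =-5*m - 25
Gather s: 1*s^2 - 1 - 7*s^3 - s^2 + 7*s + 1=-7*s^3 + 7*s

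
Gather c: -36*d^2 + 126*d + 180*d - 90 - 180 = -36*d^2 + 306*d - 270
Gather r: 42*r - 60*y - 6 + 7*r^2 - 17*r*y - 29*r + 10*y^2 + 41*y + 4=7*r^2 + r*(13 - 17*y) + 10*y^2 - 19*y - 2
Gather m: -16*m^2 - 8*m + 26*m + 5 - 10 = -16*m^2 + 18*m - 5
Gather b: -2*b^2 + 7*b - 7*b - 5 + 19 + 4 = 18 - 2*b^2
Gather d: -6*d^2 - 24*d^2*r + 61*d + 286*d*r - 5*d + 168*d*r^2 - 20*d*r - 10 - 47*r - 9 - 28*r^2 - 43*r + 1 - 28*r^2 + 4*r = d^2*(-24*r - 6) + d*(168*r^2 + 266*r + 56) - 56*r^2 - 86*r - 18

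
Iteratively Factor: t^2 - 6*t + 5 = (t - 5)*(t - 1)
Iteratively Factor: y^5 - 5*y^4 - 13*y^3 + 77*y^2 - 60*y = (y - 5)*(y^4 - 13*y^2 + 12*y) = y*(y - 5)*(y^3 - 13*y + 12) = y*(y - 5)*(y - 1)*(y^2 + y - 12) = y*(y - 5)*(y - 3)*(y - 1)*(y + 4)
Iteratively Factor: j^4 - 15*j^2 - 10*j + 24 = (j + 2)*(j^3 - 2*j^2 - 11*j + 12) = (j - 1)*(j + 2)*(j^2 - j - 12) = (j - 4)*(j - 1)*(j + 2)*(j + 3)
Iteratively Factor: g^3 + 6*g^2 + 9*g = (g)*(g^2 + 6*g + 9) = g*(g + 3)*(g + 3)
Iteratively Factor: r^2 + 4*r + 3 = (r + 3)*(r + 1)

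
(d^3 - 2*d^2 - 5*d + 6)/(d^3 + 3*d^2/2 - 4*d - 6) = 2*(d^2 - 4*d + 3)/(2*d^2 - d - 6)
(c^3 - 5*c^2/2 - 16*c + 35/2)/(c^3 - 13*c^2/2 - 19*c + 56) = (c^2 - 6*c + 5)/(c^2 - 10*c + 16)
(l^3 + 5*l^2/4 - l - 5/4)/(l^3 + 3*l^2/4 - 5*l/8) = 2*(l^2 - 1)/(l*(2*l - 1))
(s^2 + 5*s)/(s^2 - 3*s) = (s + 5)/(s - 3)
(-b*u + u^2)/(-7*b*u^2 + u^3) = (b - u)/(u*(7*b - u))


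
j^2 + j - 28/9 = (j - 4/3)*(j + 7/3)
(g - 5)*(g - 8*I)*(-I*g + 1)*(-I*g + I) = -g^4 + 6*g^3 + 7*I*g^3 - 13*g^2 - 42*I*g^2 + 48*g + 35*I*g - 40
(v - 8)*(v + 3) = v^2 - 5*v - 24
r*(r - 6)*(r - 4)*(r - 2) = r^4 - 12*r^3 + 44*r^2 - 48*r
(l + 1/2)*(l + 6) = l^2 + 13*l/2 + 3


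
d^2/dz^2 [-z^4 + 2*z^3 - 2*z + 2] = 12*z*(1 - z)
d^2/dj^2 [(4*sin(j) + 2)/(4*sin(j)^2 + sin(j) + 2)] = 2*(-288*sin(j)^5 - 56*sin(j)^4 + 131*sin(j)^2 + 193*sin(j) - 117*sin(3*j) + 16*sin(5*j) - 22)/(4*sin(j)^2 + sin(j) + 2)^3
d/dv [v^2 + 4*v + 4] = 2*v + 4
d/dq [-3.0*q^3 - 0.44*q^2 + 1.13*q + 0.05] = -9.0*q^2 - 0.88*q + 1.13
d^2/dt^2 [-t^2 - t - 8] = -2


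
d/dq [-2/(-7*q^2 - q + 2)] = 2*(-14*q - 1)/(7*q^2 + q - 2)^2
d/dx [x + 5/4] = 1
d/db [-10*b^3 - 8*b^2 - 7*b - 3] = -30*b^2 - 16*b - 7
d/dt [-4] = 0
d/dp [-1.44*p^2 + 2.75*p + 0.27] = 2.75 - 2.88*p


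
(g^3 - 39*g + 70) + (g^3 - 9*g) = 2*g^3 - 48*g + 70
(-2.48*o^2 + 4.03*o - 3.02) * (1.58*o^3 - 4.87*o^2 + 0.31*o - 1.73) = -3.9184*o^5 + 18.445*o^4 - 25.1665*o^3 + 20.2471*o^2 - 7.9081*o + 5.2246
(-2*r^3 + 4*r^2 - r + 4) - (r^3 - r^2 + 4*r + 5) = -3*r^3 + 5*r^2 - 5*r - 1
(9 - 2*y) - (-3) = 12 - 2*y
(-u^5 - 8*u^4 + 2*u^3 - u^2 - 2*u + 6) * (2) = -2*u^5 - 16*u^4 + 4*u^3 - 2*u^2 - 4*u + 12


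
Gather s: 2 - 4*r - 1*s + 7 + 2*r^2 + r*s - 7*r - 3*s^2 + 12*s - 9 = 2*r^2 - 11*r - 3*s^2 + s*(r + 11)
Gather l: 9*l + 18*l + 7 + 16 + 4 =27*l + 27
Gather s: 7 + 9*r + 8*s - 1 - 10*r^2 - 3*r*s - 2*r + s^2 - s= -10*r^2 + 7*r + s^2 + s*(7 - 3*r) + 6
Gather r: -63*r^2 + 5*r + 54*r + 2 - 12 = -63*r^2 + 59*r - 10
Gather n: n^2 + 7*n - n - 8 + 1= n^2 + 6*n - 7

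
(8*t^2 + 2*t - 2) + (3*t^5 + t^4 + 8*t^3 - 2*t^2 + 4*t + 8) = 3*t^5 + t^4 + 8*t^3 + 6*t^2 + 6*t + 6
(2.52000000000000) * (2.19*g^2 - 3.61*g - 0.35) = 5.5188*g^2 - 9.0972*g - 0.882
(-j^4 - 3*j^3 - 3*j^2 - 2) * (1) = -j^4 - 3*j^3 - 3*j^2 - 2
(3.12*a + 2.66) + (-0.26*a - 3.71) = 2.86*a - 1.05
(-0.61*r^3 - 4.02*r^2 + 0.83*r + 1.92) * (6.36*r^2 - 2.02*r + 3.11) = -3.8796*r^5 - 24.335*r^4 + 11.5021*r^3 - 1.9676*r^2 - 1.2971*r + 5.9712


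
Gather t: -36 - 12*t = -12*t - 36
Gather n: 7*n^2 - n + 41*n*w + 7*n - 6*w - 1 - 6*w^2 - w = 7*n^2 + n*(41*w + 6) - 6*w^2 - 7*w - 1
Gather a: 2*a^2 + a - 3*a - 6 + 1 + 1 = 2*a^2 - 2*a - 4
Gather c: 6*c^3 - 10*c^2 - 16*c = 6*c^3 - 10*c^2 - 16*c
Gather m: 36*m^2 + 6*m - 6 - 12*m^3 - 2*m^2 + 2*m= -12*m^3 + 34*m^2 + 8*m - 6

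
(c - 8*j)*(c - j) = c^2 - 9*c*j + 8*j^2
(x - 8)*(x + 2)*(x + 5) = x^3 - x^2 - 46*x - 80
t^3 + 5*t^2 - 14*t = t*(t - 2)*(t + 7)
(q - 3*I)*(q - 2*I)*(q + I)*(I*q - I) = I*q^4 + 4*q^3 - I*q^3 - 4*q^2 - I*q^2 + 6*q + I*q - 6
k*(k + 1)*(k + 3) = k^3 + 4*k^2 + 3*k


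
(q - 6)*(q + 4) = q^2 - 2*q - 24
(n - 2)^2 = n^2 - 4*n + 4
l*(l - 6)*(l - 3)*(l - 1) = l^4 - 10*l^3 + 27*l^2 - 18*l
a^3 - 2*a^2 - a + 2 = (a - 2)*(a - 1)*(a + 1)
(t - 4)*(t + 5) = t^2 + t - 20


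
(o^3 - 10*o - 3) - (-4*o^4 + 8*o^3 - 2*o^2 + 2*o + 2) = 4*o^4 - 7*o^3 + 2*o^2 - 12*o - 5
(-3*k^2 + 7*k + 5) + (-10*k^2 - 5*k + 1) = -13*k^2 + 2*k + 6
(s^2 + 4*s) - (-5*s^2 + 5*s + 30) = 6*s^2 - s - 30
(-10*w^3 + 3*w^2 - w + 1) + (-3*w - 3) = -10*w^3 + 3*w^2 - 4*w - 2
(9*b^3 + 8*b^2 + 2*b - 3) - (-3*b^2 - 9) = 9*b^3 + 11*b^2 + 2*b + 6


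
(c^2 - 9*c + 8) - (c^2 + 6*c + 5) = 3 - 15*c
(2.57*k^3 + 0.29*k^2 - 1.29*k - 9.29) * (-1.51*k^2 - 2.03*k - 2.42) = -3.8807*k^5 - 5.655*k^4 - 4.8602*k^3 + 15.9448*k^2 + 21.9805*k + 22.4818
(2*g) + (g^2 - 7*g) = g^2 - 5*g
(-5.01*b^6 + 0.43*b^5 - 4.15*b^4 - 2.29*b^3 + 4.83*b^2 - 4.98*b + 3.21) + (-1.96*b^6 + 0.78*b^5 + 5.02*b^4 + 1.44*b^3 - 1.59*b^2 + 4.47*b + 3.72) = -6.97*b^6 + 1.21*b^5 + 0.869999999999999*b^4 - 0.85*b^3 + 3.24*b^2 - 0.510000000000001*b + 6.93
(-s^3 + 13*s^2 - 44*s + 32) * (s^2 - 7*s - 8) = -s^5 + 20*s^4 - 127*s^3 + 236*s^2 + 128*s - 256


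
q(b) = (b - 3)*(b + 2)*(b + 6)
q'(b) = (b - 3)*(b + 2) + (b - 3)*(b + 6) + (b + 2)*(b + 6)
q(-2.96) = 17.39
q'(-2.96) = -15.32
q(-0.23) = -32.99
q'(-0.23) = -14.14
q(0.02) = -36.24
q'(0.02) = -11.80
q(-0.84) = -22.98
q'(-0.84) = -18.28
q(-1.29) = -14.35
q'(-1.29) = -19.91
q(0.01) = -36.12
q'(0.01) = -11.90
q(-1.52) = -9.72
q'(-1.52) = -20.27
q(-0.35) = -31.23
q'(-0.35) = -15.13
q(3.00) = 0.00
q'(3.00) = 45.00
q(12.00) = 2268.00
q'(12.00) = 540.00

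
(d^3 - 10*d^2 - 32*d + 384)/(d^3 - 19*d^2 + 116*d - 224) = (d^2 - 2*d - 48)/(d^2 - 11*d + 28)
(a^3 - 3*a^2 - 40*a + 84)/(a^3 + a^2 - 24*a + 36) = (a - 7)/(a - 3)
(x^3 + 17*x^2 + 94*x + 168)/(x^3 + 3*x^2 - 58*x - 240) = (x^2 + 11*x + 28)/(x^2 - 3*x - 40)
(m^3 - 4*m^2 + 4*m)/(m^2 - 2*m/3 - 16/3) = 3*m*(-m^2 + 4*m - 4)/(-3*m^2 + 2*m + 16)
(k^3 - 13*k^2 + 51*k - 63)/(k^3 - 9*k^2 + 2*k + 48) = (k^2 - 10*k + 21)/(k^2 - 6*k - 16)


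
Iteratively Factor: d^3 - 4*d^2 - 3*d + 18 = (d - 3)*(d^2 - d - 6) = (d - 3)^2*(d + 2)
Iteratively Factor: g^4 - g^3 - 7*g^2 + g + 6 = (g - 3)*(g^3 + 2*g^2 - g - 2) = (g - 3)*(g - 1)*(g^2 + 3*g + 2) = (g - 3)*(g - 1)*(g + 2)*(g + 1)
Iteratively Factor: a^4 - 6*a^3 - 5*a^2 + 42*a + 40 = (a - 4)*(a^3 - 2*a^2 - 13*a - 10) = (a - 4)*(a + 2)*(a^2 - 4*a - 5) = (a - 5)*(a - 4)*(a + 2)*(a + 1)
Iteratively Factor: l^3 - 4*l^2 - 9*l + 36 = (l + 3)*(l^2 - 7*l + 12) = (l - 4)*(l + 3)*(l - 3)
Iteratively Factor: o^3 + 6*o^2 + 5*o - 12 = (o + 3)*(o^2 + 3*o - 4) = (o - 1)*(o + 3)*(o + 4)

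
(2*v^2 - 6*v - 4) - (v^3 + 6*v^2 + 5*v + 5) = -v^3 - 4*v^2 - 11*v - 9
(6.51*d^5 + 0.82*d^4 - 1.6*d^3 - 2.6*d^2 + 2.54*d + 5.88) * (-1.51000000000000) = -9.8301*d^5 - 1.2382*d^4 + 2.416*d^3 + 3.926*d^2 - 3.8354*d - 8.8788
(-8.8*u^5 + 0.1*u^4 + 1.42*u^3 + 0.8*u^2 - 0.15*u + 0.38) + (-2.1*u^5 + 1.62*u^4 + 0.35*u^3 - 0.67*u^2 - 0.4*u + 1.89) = -10.9*u^5 + 1.72*u^4 + 1.77*u^3 + 0.13*u^2 - 0.55*u + 2.27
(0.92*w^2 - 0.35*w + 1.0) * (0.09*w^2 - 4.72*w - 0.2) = 0.0828*w^4 - 4.3739*w^3 + 1.558*w^2 - 4.65*w - 0.2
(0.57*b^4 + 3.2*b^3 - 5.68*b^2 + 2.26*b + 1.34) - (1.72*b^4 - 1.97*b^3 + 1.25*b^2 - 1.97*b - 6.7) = -1.15*b^4 + 5.17*b^3 - 6.93*b^2 + 4.23*b + 8.04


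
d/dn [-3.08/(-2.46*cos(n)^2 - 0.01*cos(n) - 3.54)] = (15.1536*cos(n) + 0.0308)*sin(n)/(2.46*cos(n)^2 + 0.01*cos(n) + 3.54)^2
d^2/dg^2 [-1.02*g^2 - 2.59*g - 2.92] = -2.04000000000000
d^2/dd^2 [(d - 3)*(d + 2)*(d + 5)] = 6*d + 8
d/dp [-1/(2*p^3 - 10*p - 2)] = (3*p^2 - 5)/(2*(-p^3 + 5*p + 1)^2)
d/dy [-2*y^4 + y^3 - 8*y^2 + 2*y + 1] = -8*y^3 + 3*y^2 - 16*y + 2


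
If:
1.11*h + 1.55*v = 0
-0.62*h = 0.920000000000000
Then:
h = -1.48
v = 1.06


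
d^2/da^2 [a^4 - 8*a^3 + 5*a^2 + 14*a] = 12*a^2 - 48*a + 10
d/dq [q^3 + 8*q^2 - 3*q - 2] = 3*q^2 + 16*q - 3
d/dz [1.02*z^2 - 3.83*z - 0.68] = 2.04*z - 3.83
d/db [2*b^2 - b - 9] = 4*b - 1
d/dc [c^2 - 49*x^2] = 2*c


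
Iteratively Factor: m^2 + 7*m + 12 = (m + 3)*(m + 4)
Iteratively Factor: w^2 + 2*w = (w)*(w + 2)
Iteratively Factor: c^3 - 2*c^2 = (c - 2)*(c^2) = c*(c - 2)*(c)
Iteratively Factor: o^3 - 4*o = (o)*(o^2 - 4) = o*(o - 2)*(o + 2)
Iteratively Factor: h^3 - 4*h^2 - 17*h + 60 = (h + 4)*(h^2 - 8*h + 15) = (h - 5)*(h + 4)*(h - 3)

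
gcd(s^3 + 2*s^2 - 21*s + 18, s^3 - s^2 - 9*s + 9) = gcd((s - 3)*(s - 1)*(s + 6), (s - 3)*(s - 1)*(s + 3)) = s^2 - 4*s + 3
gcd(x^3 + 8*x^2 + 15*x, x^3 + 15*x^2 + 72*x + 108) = x + 3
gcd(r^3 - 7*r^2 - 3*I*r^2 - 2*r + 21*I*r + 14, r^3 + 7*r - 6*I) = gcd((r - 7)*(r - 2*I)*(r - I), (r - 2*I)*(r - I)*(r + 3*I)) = r^2 - 3*I*r - 2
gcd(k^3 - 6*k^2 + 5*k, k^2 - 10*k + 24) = 1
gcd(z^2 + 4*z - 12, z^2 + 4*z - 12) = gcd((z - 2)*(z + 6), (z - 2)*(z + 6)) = z^2 + 4*z - 12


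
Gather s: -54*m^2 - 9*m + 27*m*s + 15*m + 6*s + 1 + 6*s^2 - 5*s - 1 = -54*m^2 + 6*m + 6*s^2 + s*(27*m + 1)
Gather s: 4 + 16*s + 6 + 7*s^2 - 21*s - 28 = 7*s^2 - 5*s - 18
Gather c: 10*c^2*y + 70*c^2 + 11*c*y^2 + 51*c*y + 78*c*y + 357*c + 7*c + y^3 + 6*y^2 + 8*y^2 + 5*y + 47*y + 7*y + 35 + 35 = c^2*(10*y + 70) + c*(11*y^2 + 129*y + 364) + y^3 + 14*y^2 + 59*y + 70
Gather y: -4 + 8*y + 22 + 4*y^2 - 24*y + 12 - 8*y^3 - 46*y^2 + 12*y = -8*y^3 - 42*y^2 - 4*y + 30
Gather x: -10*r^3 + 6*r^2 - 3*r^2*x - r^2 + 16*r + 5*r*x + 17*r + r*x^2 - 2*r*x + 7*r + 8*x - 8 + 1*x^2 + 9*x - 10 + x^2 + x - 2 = -10*r^3 + 5*r^2 + 40*r + x^2*(r + 2) + x*(-3*r^2 + 3*r + 18) - 20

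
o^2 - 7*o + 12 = (o - 4)*(o - 3)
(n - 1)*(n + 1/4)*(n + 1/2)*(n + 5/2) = n^4 + 9*n^3/4 - 5*n^2/4 - 27*n/16 - 5/16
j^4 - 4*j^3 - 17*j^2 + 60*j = j*(j - 5)*(j - 3)*(j + 4)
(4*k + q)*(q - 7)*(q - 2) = 4*k*q^2 - 36*k*q + 56*k + q^3 - 9*q^2 + 14*q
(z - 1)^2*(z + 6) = z^3 + 4*z^2 - 11*z + 6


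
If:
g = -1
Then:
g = -1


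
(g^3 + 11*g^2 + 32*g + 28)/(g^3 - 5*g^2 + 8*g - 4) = (g^3 + 11*g^2 + 32*g + 28)/(g^3 - 5*g^2 + 8*g - 4)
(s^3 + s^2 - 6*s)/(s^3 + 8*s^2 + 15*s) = (s - 2)/(s + 5)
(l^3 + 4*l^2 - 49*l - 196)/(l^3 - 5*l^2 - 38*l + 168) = (l^2 + 11*l + 28)/(l^2 + 2*l - 24)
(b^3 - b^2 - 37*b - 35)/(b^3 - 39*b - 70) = (b + 1)/(b + 2)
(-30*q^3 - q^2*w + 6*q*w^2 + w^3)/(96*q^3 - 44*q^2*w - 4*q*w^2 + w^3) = (-15*q^2 - 8*q*w - w^2)/(48*q^2 + 2*q*w - w^2)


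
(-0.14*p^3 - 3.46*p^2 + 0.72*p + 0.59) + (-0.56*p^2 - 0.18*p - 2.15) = -0.14*p^3 - 4.02*p^2 + 0.54*p - 1.56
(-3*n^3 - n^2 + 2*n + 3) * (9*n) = -27*n^4 - 9*n^3 + 18*n^2 + 27*n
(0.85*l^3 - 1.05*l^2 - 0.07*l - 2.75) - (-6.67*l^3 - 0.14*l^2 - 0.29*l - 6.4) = 7.52*l^3 - 0.91*l^2 + 0.22*l + 3.65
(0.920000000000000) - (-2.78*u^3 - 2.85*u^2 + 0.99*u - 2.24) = 2.78*u^3 + 2.85*u^2 - 0.99*u + 3.16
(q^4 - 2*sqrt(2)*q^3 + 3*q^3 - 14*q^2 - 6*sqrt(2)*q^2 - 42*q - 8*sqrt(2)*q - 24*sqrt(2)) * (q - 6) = q^5 - 3*q^4 - 2*sqrt(2)*q^4 - 32*q^3 + 6*sqrt(2)*q^3 + 28*sqrt(2)*q^2 + 42*q^2 + 24*sqrt(2)*q + 252*q + 144*sqrt(2)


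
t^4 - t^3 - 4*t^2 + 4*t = t*(t - 2)*(t - 1)*(t + 2)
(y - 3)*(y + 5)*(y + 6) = y^3 + 8*y^2 - 3*y - 90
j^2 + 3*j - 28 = (j - 4)*(j + 7)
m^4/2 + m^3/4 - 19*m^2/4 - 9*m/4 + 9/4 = (m/2 + 1/2)*(m - 3)*(m - 1/2)*(m + 3)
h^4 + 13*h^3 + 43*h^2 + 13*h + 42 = (h + 6)*(h + 7)*(h - I)*(h + I)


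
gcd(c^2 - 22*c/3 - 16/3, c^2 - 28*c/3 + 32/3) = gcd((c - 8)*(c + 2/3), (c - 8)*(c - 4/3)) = c - 8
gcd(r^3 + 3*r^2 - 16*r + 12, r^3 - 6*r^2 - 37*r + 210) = r + 6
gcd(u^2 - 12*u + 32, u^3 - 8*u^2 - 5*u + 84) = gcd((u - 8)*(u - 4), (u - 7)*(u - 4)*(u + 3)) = u - 4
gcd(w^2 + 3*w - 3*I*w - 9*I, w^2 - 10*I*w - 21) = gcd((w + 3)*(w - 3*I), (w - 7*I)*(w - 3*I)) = w - 3*I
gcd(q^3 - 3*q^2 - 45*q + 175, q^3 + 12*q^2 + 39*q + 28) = q + 7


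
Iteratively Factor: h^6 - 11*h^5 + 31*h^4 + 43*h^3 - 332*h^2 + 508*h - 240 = (h - 1)*(h^5 - 10*h^4 + 21*h^3 + 64*h^2 - 268*h + 240) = (h - 1)*(h + 3)*(h^4 - 13*h^3 + 60*h^2 - 116*h + 80) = (h - 4)*(h - 1)*(h + 3)*(h^3 - 9*h^2 + 24*h - 20) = (h - 4)*(h - 2)*(h - 1)*(h + 3)*(h^2 - 7*h + 10) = (h - 4)*(h - 2)^2*(h - 1)*(h + 3)*(h - 5)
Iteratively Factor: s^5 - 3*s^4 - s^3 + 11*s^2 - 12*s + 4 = (s - 1)*(s^4 - 2*s^3 - 3*s^2 + 8*s - 4) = (s - 1)*(s + 2)*(s^3 - 4*s^2 + 5*s - 2) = (s - 2)*(s - 1)*(s + 2)*(s^2 - 2*s + 1) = (s - 2)*(s - 1)^2*(s + 2)*(s - 1)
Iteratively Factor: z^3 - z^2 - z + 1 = (z - 1)*(z^2 - 1) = (z - 1)*(z + 1)*(z - 1)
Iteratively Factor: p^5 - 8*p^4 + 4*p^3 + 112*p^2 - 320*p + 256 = (p - 4)*(p^4 - 4*p^3 - 12*p^2 + 64*p - 64) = (p - 4)*(p + 4)*(p^3 - 8*p^2 + 20*p - 16) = (p - 4)*(p - 2)*(p + 4)*(p^2 - 6*p + 8) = (p - 4)*(p - 2)^2*(p + 4)*(p - 4)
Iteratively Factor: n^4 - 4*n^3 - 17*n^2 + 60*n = (n + 4)*(n^3 - 8*n^2 + 15*n) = n*(n + 4)*(n^2 - 8*n + 15) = n*(n - 3)*(n + 4)*(n - 5)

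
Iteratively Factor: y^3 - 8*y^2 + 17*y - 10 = (y - 1)*(y^2 - 7*y + 10) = (y - 5)*(y - 1)*(y - 2)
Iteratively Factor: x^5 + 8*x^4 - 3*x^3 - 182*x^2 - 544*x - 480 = (x + 3)*(x^4 + 5*x^3 - 18*x^2 - 128*x - 160) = (x - 5)*(x + 3)*(x^3 + 10*x^2 + 32*x + 32) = (x - 5)*(x + 3)*(x + 4)*(x^2 + 6*x + 8) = (x - 5)*(x + 3)*(x + 4)^2*(x + 2)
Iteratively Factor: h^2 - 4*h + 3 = (h - 1)*(h - 3)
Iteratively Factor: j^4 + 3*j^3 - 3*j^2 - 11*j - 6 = (j - 2)*(j^3 + 5*j^2 + 7*j + 3) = (j - 2)*(j + 3)*(j^2 + 2*j + 1) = (j - 2)*(j + 1)*(j + 3)*(j + 1)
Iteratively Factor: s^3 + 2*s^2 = (s)*(s^2 + 2*s) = s*(s + 2)*(s)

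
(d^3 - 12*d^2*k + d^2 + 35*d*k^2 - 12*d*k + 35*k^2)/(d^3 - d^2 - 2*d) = (d^2 - 12*d*k + 35*k^2)/(d*(d - 2))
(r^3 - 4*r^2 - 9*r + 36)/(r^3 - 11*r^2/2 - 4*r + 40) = 2*(r^2 - 9)/(2*r^2 - 3*r - 20)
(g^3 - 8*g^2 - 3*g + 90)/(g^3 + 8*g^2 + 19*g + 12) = (g^2 - 11*g + 30)/(g^2 + 5*g + 4)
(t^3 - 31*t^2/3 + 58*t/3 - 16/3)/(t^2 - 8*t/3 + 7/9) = 3*(t^2 - 10*t + 16)/(3*t - 7)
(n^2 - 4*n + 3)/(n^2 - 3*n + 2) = (n - 3)/(n - 2)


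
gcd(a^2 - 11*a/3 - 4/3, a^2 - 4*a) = a - 4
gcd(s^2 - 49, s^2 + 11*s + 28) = s + 7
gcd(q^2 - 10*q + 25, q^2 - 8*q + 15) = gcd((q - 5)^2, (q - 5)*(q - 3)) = q - 5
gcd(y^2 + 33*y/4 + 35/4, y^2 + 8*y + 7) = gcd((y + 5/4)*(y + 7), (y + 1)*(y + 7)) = y + 7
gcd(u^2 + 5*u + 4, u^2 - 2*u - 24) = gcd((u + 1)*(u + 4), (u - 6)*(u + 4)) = u + 4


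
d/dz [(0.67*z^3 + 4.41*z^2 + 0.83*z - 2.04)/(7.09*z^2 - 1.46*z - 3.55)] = (4.7503*z^4 - 1.9564*z^3 - 19.4588*z^2 - 2.3838*z - 5.9249)/(50.2681*z^4 - 20.7028*z^3 - 48.2074*z^2 + 10.366*z + 12.6025)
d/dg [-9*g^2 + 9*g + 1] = 9 - 18*g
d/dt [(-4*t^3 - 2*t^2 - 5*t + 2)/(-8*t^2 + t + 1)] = (32*t^4 - 8*t^3 - 54*t^2 + 28*t - 7)/(64*t^4 - 16*t^3 - 15*t^2 + 2*t + 1)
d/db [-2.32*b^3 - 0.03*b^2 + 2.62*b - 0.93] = -6.96*b^2 - 0.06*b + 2.62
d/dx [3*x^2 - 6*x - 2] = 6*x - 6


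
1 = 1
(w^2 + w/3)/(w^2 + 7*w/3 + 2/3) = w/(w + 2)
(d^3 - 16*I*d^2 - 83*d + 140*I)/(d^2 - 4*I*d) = d - 12*I - 35/d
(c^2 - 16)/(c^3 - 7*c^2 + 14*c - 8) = (c + 4)/(c^2 - 3*c + 2)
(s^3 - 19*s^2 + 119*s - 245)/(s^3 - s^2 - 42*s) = (s^2 - 12*s + 35)/(s*(s + 6))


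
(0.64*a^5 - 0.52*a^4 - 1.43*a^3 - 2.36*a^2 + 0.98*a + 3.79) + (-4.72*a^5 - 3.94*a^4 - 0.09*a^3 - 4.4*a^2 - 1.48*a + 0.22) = -4.08*a^5 - 4.46*a^4 - 1.52*a^3 - 6.76*a^2 - 0.5*a + 4.01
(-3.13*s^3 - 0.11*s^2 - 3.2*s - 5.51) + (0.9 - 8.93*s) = -3.13*s^3 - 0.11*s^2 - 12.13*s - 4.61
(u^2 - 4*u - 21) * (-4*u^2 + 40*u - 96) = -4*u^4 + 56*u^3 - 172*u^2 - 456*u + 2016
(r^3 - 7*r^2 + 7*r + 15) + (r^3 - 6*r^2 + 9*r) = 2*r^3 - 13*r^2 + 16*r + 15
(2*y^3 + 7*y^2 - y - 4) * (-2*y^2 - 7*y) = -4*y^5 - 28*y^4 - 47*y^3 + 15*y^2 + 28*y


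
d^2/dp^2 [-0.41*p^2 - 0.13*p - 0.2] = -0.820000000000000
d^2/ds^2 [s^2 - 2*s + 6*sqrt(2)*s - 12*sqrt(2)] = 2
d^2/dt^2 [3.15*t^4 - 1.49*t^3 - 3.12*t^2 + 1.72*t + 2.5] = 37.8*t^2 - 8.94*t - 6.24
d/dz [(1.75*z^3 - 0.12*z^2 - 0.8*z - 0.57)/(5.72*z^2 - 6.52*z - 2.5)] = (10.01*z^4 - 22.82*z^3 - 7.7666*z^2 + 7.1208*z - 1.7164)/(32.7184*z^4 - 74.5888*z^3 + 13.9104*z^2 + 32.6*z + 6.25)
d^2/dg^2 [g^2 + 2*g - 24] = 2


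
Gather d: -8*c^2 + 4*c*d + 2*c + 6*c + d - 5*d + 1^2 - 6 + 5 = -8*c^2 + 8*c + d*(4*c - 4)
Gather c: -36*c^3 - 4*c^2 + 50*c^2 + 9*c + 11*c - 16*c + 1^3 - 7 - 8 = -36*c^3 + 46*c^2 + 4*c - 14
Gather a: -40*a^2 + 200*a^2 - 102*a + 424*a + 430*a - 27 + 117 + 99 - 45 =160*a^2 + 752*a + 144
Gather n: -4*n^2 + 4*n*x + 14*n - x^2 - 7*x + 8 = -4*n^2 + n*(4*x + 14) - x^2 - 7*x + 8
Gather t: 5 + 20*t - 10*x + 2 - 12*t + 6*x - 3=8*t - 4*x + 4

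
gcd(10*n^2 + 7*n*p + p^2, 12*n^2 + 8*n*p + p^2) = 2*n + p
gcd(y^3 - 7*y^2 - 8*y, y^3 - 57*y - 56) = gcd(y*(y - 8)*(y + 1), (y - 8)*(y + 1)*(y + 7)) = y^2 - 7*y - 8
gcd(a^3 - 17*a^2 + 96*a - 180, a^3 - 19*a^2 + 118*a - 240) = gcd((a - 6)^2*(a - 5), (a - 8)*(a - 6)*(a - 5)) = a^2 - 11*a + 30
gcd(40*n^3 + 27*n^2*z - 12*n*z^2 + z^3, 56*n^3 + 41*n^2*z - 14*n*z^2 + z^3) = -8*n^2 - 7*n*z + z^2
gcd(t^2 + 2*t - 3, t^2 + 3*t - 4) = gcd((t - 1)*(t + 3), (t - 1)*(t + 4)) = t - 1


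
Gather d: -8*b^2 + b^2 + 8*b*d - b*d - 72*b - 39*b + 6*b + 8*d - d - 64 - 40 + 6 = -7*b^2 - 105*b + d*(7*b + 7) - 98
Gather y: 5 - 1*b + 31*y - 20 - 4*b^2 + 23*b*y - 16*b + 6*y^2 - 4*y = -4*b^2 - 17*b + 6*y^2 + y*(23*b + 27) - 15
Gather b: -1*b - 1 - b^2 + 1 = -b^2 - b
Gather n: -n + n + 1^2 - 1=0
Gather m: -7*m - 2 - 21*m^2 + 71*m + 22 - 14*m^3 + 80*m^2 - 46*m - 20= -14*m^3 + 59*m^2 + 18*m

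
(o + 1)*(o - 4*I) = o^2 + o - 4*I*o - 4*I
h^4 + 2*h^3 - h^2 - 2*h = h*(h - 1)*(h + 1)*(h + 2)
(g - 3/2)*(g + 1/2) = g^2 - g - 3/4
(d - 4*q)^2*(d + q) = d^3 - 7*d^2*q + 8*d*q^2 + 16*q^3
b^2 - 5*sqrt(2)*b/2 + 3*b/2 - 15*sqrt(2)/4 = (b + 3/2)*(b - 5*sqrt(2)/2)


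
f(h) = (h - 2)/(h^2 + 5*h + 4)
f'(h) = (-2*h - 5)*(h - 2)/(h^2 + 5*h + 4)^2 + 1/(h^2 + 5*h + 4) = (h^2 + 5*h - (h - 2)*(2*h + 5) + 4)/(h^2 + 5*h + 4)^2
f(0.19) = -0.36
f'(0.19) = 0.59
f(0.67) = -0.17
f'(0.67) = 0.27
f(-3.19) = 2.93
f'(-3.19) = -2.84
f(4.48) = 0.05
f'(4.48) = 0.01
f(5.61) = 0.06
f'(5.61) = 0.00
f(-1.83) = 2.13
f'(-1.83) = 1.03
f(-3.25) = 3.11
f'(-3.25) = -3.36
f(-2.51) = 2.00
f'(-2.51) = -0.46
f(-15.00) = -0.11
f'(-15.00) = -0.01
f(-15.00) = -0.11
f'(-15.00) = -0.01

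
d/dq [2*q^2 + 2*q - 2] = 4*q + 2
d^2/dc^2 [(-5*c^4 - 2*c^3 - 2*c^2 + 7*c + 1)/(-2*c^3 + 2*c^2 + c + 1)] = 2*(46*c^6 - 12*c^5 + 141*c^4 + 52*c^3 - 66*c^2 + 36*c + 10)/(8*c^9 - 24*c^8 + 12*c^7 + 4*c^6 + 18*c^5 - 6*c^4 - 7*c^3 - 9*c^2 - 3*c - 1)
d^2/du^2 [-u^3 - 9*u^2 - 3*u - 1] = -6*u - 18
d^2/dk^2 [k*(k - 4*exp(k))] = -4*k*exp(k) - 8*exp(k) + 2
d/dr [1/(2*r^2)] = -1/r^3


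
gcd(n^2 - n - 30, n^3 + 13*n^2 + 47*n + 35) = n + 5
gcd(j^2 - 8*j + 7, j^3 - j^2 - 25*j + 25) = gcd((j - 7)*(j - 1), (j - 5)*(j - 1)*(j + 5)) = j - 1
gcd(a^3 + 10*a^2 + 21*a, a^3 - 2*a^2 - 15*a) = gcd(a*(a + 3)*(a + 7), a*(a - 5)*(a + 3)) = a^2 + 3*a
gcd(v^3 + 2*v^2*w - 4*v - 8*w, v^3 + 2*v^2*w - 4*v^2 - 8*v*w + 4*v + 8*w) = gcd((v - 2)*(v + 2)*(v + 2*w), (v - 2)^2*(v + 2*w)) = v^2 + 2*v*w - 2*v - 4*w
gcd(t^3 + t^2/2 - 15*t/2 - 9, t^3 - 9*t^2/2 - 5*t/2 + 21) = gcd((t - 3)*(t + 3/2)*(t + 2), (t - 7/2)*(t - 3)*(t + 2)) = t^2 - t - 6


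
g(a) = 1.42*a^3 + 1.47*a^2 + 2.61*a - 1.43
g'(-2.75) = 26.74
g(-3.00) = -34.37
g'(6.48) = 200.54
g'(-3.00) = 32.13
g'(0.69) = 6.67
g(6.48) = 463.59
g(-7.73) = -589.65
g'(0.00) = 2.61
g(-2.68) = -25.20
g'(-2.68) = 25.33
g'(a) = 4.26*a^2 + 2.94*a + 2.61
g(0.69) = 1.54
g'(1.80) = 21.70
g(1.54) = 11.26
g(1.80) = 16.31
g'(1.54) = 17.24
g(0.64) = 1.21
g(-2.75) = -27.02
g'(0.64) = 6.24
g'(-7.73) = 234.43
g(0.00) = -1.43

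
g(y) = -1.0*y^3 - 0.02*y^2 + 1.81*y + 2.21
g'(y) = -3.0*y^2 - 0.04*y + 1.81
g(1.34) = 2.19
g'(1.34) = -3.63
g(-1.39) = 2.34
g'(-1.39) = -3.93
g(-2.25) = 9.43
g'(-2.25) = -13.29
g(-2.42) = 11.89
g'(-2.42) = -15.66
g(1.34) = 2.19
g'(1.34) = -3.63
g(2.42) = -7.70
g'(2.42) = -15.86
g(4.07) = -58.17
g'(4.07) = -48.05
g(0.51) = 3.00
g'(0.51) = 1.01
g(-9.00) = 713.30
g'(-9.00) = -240.83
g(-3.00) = 23.60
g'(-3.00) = -25.07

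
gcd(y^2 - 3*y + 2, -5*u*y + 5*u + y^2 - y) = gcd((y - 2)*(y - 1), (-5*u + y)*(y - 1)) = y - 1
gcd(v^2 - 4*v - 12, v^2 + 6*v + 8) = v + 2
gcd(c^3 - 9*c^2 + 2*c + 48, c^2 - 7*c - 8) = c - 8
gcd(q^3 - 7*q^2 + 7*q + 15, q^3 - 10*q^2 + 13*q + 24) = q^2 - 2*q - 3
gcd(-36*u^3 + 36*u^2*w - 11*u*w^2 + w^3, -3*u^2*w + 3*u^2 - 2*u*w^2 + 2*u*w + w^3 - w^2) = 3*u - w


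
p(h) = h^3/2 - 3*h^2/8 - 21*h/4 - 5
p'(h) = 3*h^2/2 - 3*h/4 - 21/4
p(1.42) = -11.78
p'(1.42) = -3.29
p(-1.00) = -0.62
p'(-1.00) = -3.00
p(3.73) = -3.85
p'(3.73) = 12.82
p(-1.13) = -0.27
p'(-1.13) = -2.49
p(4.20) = 3.38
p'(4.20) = 18.06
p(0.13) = -5.69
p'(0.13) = -5.32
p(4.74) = 14.94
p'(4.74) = 24.90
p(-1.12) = -0.29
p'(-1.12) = -2.53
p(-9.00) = -352.62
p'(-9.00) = 123.00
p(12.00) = 742.00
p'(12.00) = 201.75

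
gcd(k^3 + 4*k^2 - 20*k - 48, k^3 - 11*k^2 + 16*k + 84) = k + 2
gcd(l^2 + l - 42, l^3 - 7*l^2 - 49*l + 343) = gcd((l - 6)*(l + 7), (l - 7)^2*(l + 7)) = l + 7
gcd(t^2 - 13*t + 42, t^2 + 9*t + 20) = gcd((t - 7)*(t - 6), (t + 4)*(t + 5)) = 1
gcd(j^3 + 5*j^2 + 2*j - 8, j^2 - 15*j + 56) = 1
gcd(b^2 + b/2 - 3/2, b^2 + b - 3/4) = b + 3/2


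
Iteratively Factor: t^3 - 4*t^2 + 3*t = (t - 1)*(t^2 - 3*t) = t*(t - 1)*(t - 3)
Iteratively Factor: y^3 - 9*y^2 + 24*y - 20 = (y - 2)*(y^2 - 7*y + 10) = (y - 5)*(y - 2)*(y - 2)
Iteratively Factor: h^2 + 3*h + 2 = (h + 1)*(h + 2)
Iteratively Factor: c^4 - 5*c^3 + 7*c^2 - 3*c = (c - 3)*(c^3 - 2*c^2 + c) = (c - 3)*(c - 1)*(c^2 - c) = (c - 3)*(c - 1)^2*(c)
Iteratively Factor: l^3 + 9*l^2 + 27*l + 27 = (l + 3)*(l^2 + 6*l + 9) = (l + 3)^2*(l + 3)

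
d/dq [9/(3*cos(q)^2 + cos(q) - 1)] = 9*(6*cos(q) + 1)*sin(q)/(3*cos(q)^2 + cos(q) - 1)^2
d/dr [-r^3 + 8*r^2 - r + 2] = -3*r^2 + 16*r - 1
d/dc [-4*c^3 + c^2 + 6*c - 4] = -12*c^2 + 2*c + 6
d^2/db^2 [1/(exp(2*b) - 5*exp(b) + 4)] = ((5 - 4*exp(b))*(exp(2*b) - 5*exp(b) + 4) + 2*(2*exp(b) - 5)^2*exp(b))*exp(b)/(exp(2*b) - 5*exp(b) + 4)^3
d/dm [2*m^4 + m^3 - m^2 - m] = 8*m^3 + 3*m^2 - 2*m - 1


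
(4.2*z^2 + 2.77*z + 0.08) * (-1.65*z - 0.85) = -6.93*z^3 - 8.1405*z^2 - 2.4865*z - 0.068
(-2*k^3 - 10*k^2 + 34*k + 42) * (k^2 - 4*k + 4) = -2*k^5 - 2*k^4 + 66*k^3 - 134*k^2 - 32*k + 168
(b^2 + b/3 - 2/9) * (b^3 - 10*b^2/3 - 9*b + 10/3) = b^5 - 3*b^4 - 31*b^3/3 + 29*b^2/27 + 28*b/9 - 20/27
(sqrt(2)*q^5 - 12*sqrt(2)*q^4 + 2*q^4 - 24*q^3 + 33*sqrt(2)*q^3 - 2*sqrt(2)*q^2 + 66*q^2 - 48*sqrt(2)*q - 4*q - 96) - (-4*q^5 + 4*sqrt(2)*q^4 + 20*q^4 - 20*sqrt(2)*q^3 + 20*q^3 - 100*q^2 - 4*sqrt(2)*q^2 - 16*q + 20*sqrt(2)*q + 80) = sqrt(2)*q^5 + 4*q^5 - 16*sqrt(2)*q^4 - 18*q^4 - 44*q^3 + 53*sqrt(2)*q^3 + 2*sqrt(2)*q^2 + 166*q^2 - 68*sqrt(2)*q + 12*q - 176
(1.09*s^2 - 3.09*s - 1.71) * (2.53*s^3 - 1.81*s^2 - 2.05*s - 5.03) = 2.7577*s^5 - 9.7906*s^4 - 0.9679*s^3 + 3.9469*s^2 + 19.0482*s + 8.6013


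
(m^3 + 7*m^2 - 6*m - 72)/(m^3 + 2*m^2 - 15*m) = (m^2 + 10*m + 24)/(m*(m + 5))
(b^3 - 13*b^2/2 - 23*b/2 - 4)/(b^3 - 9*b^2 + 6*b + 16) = (b + 1/2)/(b - 2)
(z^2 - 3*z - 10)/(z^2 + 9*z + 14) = (z - 5)/(z + 7)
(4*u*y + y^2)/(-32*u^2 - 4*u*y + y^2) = y/(-8*u + y)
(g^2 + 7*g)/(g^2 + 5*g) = (g + 7)/(g + 5)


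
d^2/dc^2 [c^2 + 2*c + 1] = 2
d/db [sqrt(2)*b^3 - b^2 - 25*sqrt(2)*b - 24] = 3*sqrt(2)*b^2 - 2*b - 25*sqrt(2)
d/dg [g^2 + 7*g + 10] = 2*g + 7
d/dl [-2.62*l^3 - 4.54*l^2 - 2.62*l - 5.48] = -7.86*l^2 - 9.08*l - 2.62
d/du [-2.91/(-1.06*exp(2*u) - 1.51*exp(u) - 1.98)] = (-6.1692*exp(u) - 4.3941)*exp(u)/(1.06*exp(2*u) + 1.51*exp(u) + 1.98)^2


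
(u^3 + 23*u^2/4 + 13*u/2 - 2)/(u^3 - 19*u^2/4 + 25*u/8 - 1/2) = 2*(u^2 + 6*u + 8)/(2*u^2 - 9*u + 4)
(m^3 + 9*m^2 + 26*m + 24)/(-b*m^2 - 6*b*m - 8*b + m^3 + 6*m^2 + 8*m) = (-m - 3)/(b - m)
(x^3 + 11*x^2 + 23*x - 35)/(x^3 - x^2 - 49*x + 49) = (x + 5)/(x - 7)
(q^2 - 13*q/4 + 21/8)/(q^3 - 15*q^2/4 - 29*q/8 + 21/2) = (4*q - 7)/(4*q^2 - 9*q - 28)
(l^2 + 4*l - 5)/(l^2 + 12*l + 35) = (l - 1)/(l + 7)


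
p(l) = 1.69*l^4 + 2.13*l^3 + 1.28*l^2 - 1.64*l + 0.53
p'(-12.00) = -10793.48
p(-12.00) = 31567.73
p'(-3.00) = -134.33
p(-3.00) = 96.35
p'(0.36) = 0.43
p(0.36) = 0.23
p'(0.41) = 0.95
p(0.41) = 0.27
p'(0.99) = 13.72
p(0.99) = 3.85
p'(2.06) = 89.84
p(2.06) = 51.64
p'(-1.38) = -10.77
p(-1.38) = 5.76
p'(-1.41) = -11.50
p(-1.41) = 6.10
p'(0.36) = 0.43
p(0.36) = 0.23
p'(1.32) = 28.42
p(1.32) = 10.63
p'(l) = 6.76*l^3 + 6.39*l^2 + 2.56*l - 1.64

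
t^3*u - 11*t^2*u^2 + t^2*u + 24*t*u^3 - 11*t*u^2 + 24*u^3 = (t - 8*u)*(t - 3*u)*(t*u + u)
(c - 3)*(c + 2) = c^2 - c - 6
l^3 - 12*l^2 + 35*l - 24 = (l - 8)*(l - 3)*(l - 1)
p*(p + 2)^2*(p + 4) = p^4 + 8*p^3 + 20*p^2 + 16*p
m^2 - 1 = (m - 1)*(m + 1)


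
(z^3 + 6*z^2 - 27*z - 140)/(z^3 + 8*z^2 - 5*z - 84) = (z - 5)/(z - 3)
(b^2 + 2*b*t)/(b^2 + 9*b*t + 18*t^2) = b*(b + 2*t)/(b^2 + 9*b*t + 18*t^2)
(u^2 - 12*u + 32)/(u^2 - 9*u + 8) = (u - 4)/(u - 1)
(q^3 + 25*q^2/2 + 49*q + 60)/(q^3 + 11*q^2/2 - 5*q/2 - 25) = (q^2 + 10*q + 24)/(q^2 + 3*q - 10)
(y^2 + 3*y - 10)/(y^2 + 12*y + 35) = (y - 2)/(y + 7)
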